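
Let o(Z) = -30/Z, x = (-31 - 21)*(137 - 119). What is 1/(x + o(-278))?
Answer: -139/130089 ≈ -0.0010685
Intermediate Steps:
x = -936 (x = -52*18 = -936)
1/(x + o(-278)) = 1/(-936 - 30/(-278)) = 1/(-936 - 30*(-1/278)) = 1/(-936 + 15/139) = 1/(-130089/139) = -139/130089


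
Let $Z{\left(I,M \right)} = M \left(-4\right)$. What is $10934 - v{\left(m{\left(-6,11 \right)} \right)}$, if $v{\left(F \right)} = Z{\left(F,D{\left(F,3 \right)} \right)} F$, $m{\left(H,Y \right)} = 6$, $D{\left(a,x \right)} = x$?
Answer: $11006$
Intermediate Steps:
$Z{\left(I,M \right)} = - 4 M$
$v{\left(F \right)} = - 12 F$ ($v{\left(F \right)} = \left(-4\right) 3 F = - 12 F$)
$10934 - v{\left(m{\left(-6,11 \right)} \right)} = 10934 - \left(-12\right) 6 = 10934 - -72 = 10934 + 72 = 11006$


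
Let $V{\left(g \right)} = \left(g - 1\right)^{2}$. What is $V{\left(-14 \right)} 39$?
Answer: $8775$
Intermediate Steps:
$V{\left(g \right)} = \left(-1 + g\right)^{2}$
$V{\left(-14 \right)} 39 = \left(-1 - 14\right)^{2} \cdot 39 = \left(-15\right)^{2} \cdot 39 = 225 \cdot 39 = 8775$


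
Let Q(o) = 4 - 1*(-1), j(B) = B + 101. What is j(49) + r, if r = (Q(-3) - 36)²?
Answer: 1111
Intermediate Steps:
j(B) = 101 + B
Q(o) = 5 (Q(o) = 4 + 1 = 5)
r = 961 (r = (5 - 36)² = (-31)² = 961)
j(49) + r = (101 + 49) + 961 = 150 + 961 = 1111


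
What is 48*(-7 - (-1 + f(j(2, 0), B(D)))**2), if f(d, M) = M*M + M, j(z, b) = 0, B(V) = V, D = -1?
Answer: -384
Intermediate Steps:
f(d, M) = M + M**2 (f(d, M) = M**2 + M = M + M**2)
48*(-7 - (-1 + f(j(2, 0), B(D)))**2) = 48*(-7 - (-1 - (1 - 1))**2) = 48*(-7 - (-1 - 1*0)**2) = 48*(-7 - (-1 + 0)**2) = 48*(-7 - 1*(-1)**2) = 48*(-7 - 1*1) = 48*(-7 - 1) = 48*(-8) = -384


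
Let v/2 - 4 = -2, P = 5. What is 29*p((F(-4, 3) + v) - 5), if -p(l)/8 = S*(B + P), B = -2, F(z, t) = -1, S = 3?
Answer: -2088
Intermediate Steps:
v = 4 (v = 8 + 2*(-2) = 8 - 4 = 4)
p(l) = -72 (p(l) = -24*(-2 + 5) = -24*3 = -8*9 = -72)
29*p((F(-4, 3) + v) - 5) = 29*(-72) = -2088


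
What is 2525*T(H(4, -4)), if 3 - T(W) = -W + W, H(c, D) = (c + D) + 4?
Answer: 7575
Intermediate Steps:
H(c, D) = 4 + D + c (H(c, D) = (D + c) + 4 = 4 + D + c)
T(W) = 3 (T(W) = 3 - (-W + W) = 3 - 1*0 = 3 + 0 = 3)
2525*T(H(4, -4)) = 2525*3 = 7575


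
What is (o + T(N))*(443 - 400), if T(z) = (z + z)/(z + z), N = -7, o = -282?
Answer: -12083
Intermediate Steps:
T(z) = 1 (T(z) = (2*z)/((2*z)) = (2*z)*(1/(2*z)) = 1)
(o + T(N))*(443 - 400) = (-282 + 1)*(443 - 400) = -281*43 = -12083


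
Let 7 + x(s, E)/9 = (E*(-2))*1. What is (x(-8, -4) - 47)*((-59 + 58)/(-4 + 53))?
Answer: 38/49 ≈ 0.77551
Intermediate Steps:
x(s, E) = -63 - 18*E (x(s, E) = -63 + 9*((E*(-2))*1) = -63 + 9*(-2*E*1) = -63 + 9*(-2*E) = -63 - 18*E)
(x(-8, -4) - 47)*((-59 + 58)/(-4 + 53)) = ((-63 - 18*(-4)) - 47)*((-59 + 58)/(-4 + 53)) = ((-63 + 72) - 47)*(-1/49) = (9 - 47)*(-1*1/49) = -38*(-1/49) = 38/49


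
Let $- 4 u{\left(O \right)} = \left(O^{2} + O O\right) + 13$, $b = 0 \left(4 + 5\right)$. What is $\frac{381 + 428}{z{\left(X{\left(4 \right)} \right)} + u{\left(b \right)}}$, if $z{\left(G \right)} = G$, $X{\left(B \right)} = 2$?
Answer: $- \frac{3236}{5} \approx -647.2$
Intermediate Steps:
$b = 0$ ($b = 0 \cdot 9 = 0$)
$u{\left(O \right)} = - \frac{13}{4} - \frac{O^{2}}{2}$ ($u{\left(O \right)} = - \frac{\left(O^{2} + O O\right) + 13}{4} = - \frac{\left(O^{2} + O^{2}\right) + 13}{4} = - \frac{2 O^{2} + 13}{4} = - \frac{13 + 2 O^{2}}{4} = - \frac{13}{4} - \frac{O^{2}}{2}$)
$\frac{381 + 428}{z{\left(X{\left(4 \right)} \right)} + u{\left(b \right)}} = \frac{381 + 428}{2 - \left(\frac{13}{4} + \frac{0^{2}}{2}\right)} = \frac{809}{2 - \frac{13}{4}} = \frac{809}{- \frac{5}{4}} = 809 \left(- \frac{4}{5}\right) = - \frac{3236}{5}$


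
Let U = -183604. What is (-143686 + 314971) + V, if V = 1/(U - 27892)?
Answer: 36226092359/211496 ≈ 1.7129e+5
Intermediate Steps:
V = -1/211496 (V = 1/(-183604 - 27892) = 1/(-211496) = -1/211496 ≈ -4.7282e-6)
(-143686 + 314971) + V = (-143686 + 314971) - 1/211496 = 171285 - 1/211496 = 36226092359/211496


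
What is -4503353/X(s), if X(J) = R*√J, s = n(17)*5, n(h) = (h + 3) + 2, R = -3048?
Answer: 4503353*√110/335280 ≈ 140.87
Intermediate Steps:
n(h) = 5 + h (n(h) = (3 + h) + 2 = 5 + h)
s = 110 (s = (5 + 17)*5 = 22*5 = 110)
X(J) = -3048*√J
-4503353/X(s) = -4503353*(-√110/335280) = -(-4503353)*√110/335280 = 4503353*√110/335280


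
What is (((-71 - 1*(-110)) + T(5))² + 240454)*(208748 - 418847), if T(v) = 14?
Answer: -51109313037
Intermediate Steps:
(((-71 - 1*(-110)) + T(5))² + 240454)*(208748 - 418847) = (((-71 - 1*(-110)) + 14)² + 240454)*(208748 - 418847) = (((-71 + 110) + 14)² + 240454)*(-210099) = ((39 + 14)² + 240454)*(-210099) = (53² + 240454)*(-210099) = (2809 + 240454)*(-210099) = 243263*(-210099) = -51109313037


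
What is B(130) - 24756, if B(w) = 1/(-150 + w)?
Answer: -495121/20 ≈ -24756.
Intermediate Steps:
B(130) - 24756 = 1/(-150 + 130) - 24756 = 1/(-20) - 24756 = -1/20 - 24756 = -495121/20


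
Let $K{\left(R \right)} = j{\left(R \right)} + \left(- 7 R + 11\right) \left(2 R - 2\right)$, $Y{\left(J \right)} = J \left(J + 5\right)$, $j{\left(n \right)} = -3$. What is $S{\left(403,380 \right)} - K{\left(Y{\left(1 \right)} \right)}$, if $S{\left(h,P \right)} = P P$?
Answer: $144713$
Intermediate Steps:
$Y{\left(J \right)} = J \left(5 + J\right)$
$K{\left(R \right)} = -3 + \left(-2 + 2 R\right) \left(11 - 7 R\right)$ ($K{\left(R \right)} = -3 + \left(- 7 R + 11\right) \left(2 R - 2\right) = -3 + \left(11 - 7 R\right) \left(-2 + 2 R\right) = -3 + \left(-2 + 2 R\right) \left(11 - 7 R\right)$)
$S{\left(h,P \right)} = P^{2}$
$S{\left(403,380 \right)} - K{\left(Y{\left(1 \right)} \right)} = 380^{2} - \left(-25 - 14 \left(1 \left(5 + 1\right)\right)^{2} + 36 \cdot 1 \left(5 + 1\right)\right) = 144400 - \left(-25 - 14 \left(1 \cdot 6\right)^{2} + 36 \cdot 1 \cdot 6\right) = 144400 - \left(-25 - 14 \cdot 6^{2} + 36 \cdot 6\right) = 144400 - \left(-25 - 504 + 216\right) = 144400 - -313 = 144400 + 313 = 144713$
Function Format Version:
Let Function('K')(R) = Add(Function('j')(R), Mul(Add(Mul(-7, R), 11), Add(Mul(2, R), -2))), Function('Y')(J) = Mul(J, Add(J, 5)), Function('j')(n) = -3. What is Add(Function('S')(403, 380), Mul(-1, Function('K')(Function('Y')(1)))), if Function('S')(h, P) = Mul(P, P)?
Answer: 144713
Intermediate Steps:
Function('Y')(J) = Mul(J, Add(5, J))
Function('K')(R) = Add(-3, Mul(Add(-2, Mul(2, R)), Add(11, Mul(-7, R)))) (Function('K')(R) = Add(-3, Mul(Add(Mul(-7, R), 11), Add(Mul(2, R), -2))) = Add(-3, Mul(Add(11, Mul(-7, R)), Add(-2, Mul(2, R)))) = Add(-3, Mul(Add(-2, Mul(2, R)), Add(11, Mul(-7, R)))))
Function('S')(h, P) = Pow(P, 2)
Add(Function('S')(403, 380), Mul(-1, Function('K')(Function('Y')(1)))) = Add(Pow(380, 2), Mul(-1, Add(-25, Mul(-14, Pow(Mul(1, Add(5, 1)), 2)), Mul(36, Mul(1, Add(5, 1)))))) = Add(144400, Mul(-1, Add(-25, Mul(-14, Pow(Mul(1, 6), 2)), Mul(36, Mul(1, 6))))) = Add(144400, Mul(-1, Add(-25, Mul(-14, Pow(6, 2)), Mul(36, 6)))) = Add(144400, Mul(-1, Add(-25, Mul(-14, 36), 216))) = Add(144400, Mul(-1, Add(-25, -504, 216))) = Add(144400, Mul(-1, -313)) = Add(144400, 313) = 144713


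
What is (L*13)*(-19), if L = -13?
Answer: 3211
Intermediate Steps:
(L*13)*(-19) = -13*13*(-19) = -169*(-19) = 3211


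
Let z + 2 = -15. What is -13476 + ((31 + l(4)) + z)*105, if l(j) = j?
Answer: -11586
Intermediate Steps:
z = -17 (z = -2 - 15 = -17)
-13476 + ((31 + l(4)) + z)*105 = -13476 + ((31 + 4) - 17)*105 = -13476 + (35 - 17)*105 = -13476 + 18*105 = -13476 + 1890 = -11586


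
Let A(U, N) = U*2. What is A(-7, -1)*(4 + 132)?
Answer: -1904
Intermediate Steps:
A(U, N) = 2*U
A(-7, -1)*(4 + 132) = (2*(-7))*(4 + 132) = -14*136 = -1904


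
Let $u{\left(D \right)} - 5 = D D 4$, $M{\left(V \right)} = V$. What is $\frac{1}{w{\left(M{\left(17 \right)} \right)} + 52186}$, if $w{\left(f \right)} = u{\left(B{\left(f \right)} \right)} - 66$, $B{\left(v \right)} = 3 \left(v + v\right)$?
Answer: $\frac{1}{93741} \approx 1.0668 \cdot 10^{-5}$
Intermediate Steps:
$B{\left(v \right)} = 6 v$ ($B{\left(v \right)} = 3 \cdot 2 v = 6 v$)
$u{\left(D \right)} = 5 + 4 D^{2}$ ($u{\left(D \right)} = 5 + D D 4 = 5 + D^{2} \cdot 4 = 5 + 4 D^{2}$)
$w{\left(f \right)} = -61 + 144 f^{2}$ ($w{\left(f \right)} = \left(5 + 4 \left(6 f\right)^{2}\right) - 66 = \left(5 + 4 \cdot 36 f^{2}\right) - 66 = \left(5 + 144 f^{2}\right) - 66 = -61 + 144 f^{2}$)
$\frac{1}{w{\left(M{\left(17 \right)} \right)} + 52186} = \frac{1}{\left(-61 + 144 \cdot 17^{2}\right) + 52186} = \frac{1}{\left(-61 + 144 \cdot 289\right) + 52186} = \frac{1}{\left(-61 + 41616\right) + 52186} = \frac{1}{41555 + 52186} = \frac{1}{93741}$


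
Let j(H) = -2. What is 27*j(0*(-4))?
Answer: -54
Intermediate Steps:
27*j(0*(-4)) = 27*(-2) = -54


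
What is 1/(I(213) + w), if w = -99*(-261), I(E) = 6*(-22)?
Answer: 1/25707 ≈ 3.8900e-5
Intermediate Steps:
I(E) = -132
w = 25839
1/(I(213) + w) = 1/(-132 + 25839) = 1/25707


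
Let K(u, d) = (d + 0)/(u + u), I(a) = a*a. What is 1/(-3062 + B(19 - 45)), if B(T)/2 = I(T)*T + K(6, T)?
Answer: -3/114655 ≈ -2.6165e-5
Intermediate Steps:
I(a) = a**2
K(u, d) = d/(2*u) (K(u, d) = d/((2*u)) = d*(1/(2*u)) = d/(2*u))
B(T) = 2*T**3 + T/6 (B(T) = 2*(T**2*T + (1/2)*T/6) = 2*(T**3 + (1/2)*T*(1/6)) = 2*(T**3 + T/12) = 2*T**3 + T/6)
1/(-3062 + B(19 - 45)) = 1/(-3062 + (2*(19 - 45)**3 + (19 - 45)/6)) = 1/(-3062 + (2*(-26)**3 + (1/6)*(-26))) = 1/(-3062 + (2*(-17576) - 13/3)) = 1/(-3062 + (-35152 - 13/3)) = 1/(-3062 - 105469/3) = 1/(-114655/3) = -3/114655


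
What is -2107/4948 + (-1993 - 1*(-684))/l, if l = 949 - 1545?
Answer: 652645/368626 ≈ 1.7705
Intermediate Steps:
l = -596
-2107/4948 + (-1993 - 1*(-684))/l = -2107/4948 + (-1993 - 1*(-684))/(-596) = -2107*1/4948 + (-1993 + 684)*(-1/596) = -2107/4948 - 1309*(-1/596) = -2107/4948 + 1309/596 = 652645/368626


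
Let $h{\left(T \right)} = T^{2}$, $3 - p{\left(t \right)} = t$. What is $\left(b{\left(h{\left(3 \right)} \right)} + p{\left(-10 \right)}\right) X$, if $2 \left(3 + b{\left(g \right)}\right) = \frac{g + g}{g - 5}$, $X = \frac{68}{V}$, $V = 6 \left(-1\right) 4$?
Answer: $- \frac{833}{24} \approx -34.708$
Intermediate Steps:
$p{\left(t \right)} = 3 - t$
$V = -24$ ($V = \left(-6\right) 4 = -24$)
$X = - \frac{17}{6}$ ($X = \frac{68}{-24} = 68 \left(- \frac{1}{24}\right) = - \frac{17}{6} \approx -2.8333$)
$b{\left(g \right)} = -3 + \frac{g}{-5 + g}$ ($b{\left(g \right)} = -3 + \frac{\left(g + g\right) \frac{1}{g - 5}}{2} = -3 + \frac{2 g \frac{1}{-5 + g}}{2} = -3 + \frac{g}{-5 + g}$)
$\left(b{\left(h{\left(3 \right)} \right)} + p{\left(-10 \right)}\right) X = \left(\frac{15 - 2 \cdot 3^{2}}{-5 + 3^{2}} + \left(3 - -10\right)\right) \left(- \frac{17}{6}\right) = \left(\frac{15 - 18}{-5 + 9} + \left(3 + 10\right)\right) \left(- \frac{17}{6}\right) = \left(\frac{15 - 18}{4} + 13\right) \left(- \frac{17}{6}\right) = \left(\frac{1}{4} \left(-3\right) + 13\right) \left(- \frac{17}{6}\right) = \left(- \frac{3}{4} + 13\right) \left(- \frac{17}{6}\right) = \frac{49}{4} \left(- \frac{17}{6}\right) = - \frac{833}{24}$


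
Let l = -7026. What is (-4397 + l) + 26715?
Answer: 15292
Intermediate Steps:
(-4397 + l) + 26715 = (-4397 - 7026) + 26715 = -11423 + 26715 = 15292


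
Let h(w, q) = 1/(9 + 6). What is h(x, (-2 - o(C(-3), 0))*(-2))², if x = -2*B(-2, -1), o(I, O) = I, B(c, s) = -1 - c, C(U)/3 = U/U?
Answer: 1/225 ≈ 0.0044444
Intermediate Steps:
C(U) = 3 (C(U) = 3*(U/U) = 3*1 = 3)
x = -2 (x = -2*(-1 - 1*(-2)) = -2*(-1 + 2) = -2*1 = -2)
h(w, q) = 1/15
h(x, (-2 - o(C(-3), 0))*(-2))² = (1/15)² = 1/225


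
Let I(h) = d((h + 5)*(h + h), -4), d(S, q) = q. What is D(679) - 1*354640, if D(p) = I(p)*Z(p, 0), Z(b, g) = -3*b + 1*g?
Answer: -346492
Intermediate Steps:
Z(b, g) = g - 3*b (Z(b, g) = -3*b + g = g - 3*b)
I(h) = -4
D(p) = 12*p (D(p) = -4*(0 - 3*p) = -(-12)*p = 12*p)
D(679) - 1*354640 = 12*679 - 1*354640 = 8148 - 354640 = -346492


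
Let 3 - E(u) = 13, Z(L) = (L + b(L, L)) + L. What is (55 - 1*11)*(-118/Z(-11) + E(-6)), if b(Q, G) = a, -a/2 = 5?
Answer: -1111/4 ≈ -277.75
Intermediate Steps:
a = -10 (a = -2*5 = -10)
b(Q, G) = -10
Z(L) = -10 + 2*L (Z(L) = (L - 10) + L = (-10 + L) + L = -10 + 2*L)
E(u) = -10 (E(u) = 3 - 1*13 = 3 - 13 = -10)
(55 - 1*11)*(-118/Z(-11) + E(-6)) = (55 - 1*11)*(-118/(-10 + 2*(-11)) - 10) = (55 - 11)*(-118/(-10 - 22) - 10) = 44*(-118/(-32) - 10) = 44*(-118*(-1/32) - 10) = 44*(59/16 - 10) = 44*(-101/16) = -1111/4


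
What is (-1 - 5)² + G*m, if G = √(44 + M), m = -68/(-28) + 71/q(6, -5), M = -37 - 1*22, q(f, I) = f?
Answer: 36 + 599*I*√15/42 ≈ 36.0 + 55.236*I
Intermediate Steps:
M = -59 (M = -37 - 22 = -59)
m = 599/42 (m = -68/(-28) + 71/6 = -68*(-1/28) + 71*(⅙) = 17/7 + 71/6 = 599/42 ≈ 14.262)
G = I*√15 (G = √(44 - 59) = √(-15) = I*√15 ≈ 3.873*I)
(-1 - 5)² + G*m = (-1 - 5)² + (I*√15)*(599/42) = (-6)² + 599*I*√15/42 = 36 + 599*I*√15/42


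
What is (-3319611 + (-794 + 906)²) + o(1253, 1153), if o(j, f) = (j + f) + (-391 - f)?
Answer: -3306205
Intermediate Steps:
o(j, f) = -391 + j (o(j, f) = (f + j) + (-391 - f) = -391 + j)
(-3319611 + (-794 + 906)²) + o(1253, 1153) = (-3319611 + (-794 + 906)²) + (-391 + 1253) = (-3319611 + 112²) + 862 = (-3319611 + 12544) + 862 = -3307067 + 862 = -3306205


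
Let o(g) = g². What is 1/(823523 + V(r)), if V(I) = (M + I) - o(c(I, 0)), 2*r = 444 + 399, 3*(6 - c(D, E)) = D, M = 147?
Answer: 4/3224005 ≈ 1.2407e-6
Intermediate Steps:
c(D, E) = 6 - D/3
r = 843/2 (r = (444 + 399)/2 = (½)*843 = 843/2 ≈ 421.50)
V(I) = 147 + I - (6 - I/3)² (V(I) = (147 + I) - (6 - I/3)² = 147 + I - (6 - I/3)²)
1/(823523 + V(r)) = 1/(823523 + (111 + 5*(843/2) - (843/2)²/9)) = 1/(823523 + (111 + 4215/2 - ⅑*710649/4)) = 1/(823523 + (111 + 4215/2 - 78961/4)) = 1/(823523 - 70087/4) = 1/(3224005/4) = 4/3224005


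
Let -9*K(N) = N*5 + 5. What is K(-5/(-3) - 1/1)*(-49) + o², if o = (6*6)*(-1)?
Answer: 36217/27 ≈ 1341.4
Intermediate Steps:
K(N) = -5/9 - 5*N/9 (K(N) = -(N*5 + 5)/9 = -(5*N + 5)/9 = -(5 + 5*N)/9 = -5/9 - 5*N/9)
o = -36 (o = 36*(-1) = -36)
K(-5/(-3) - 1/1)*(-49) + o² = (-5/9 - 5*(-5/(-3) - 1/1)/9)*(-49) + (-36)² = (-5/9 - 5*(-5*(-⅓) - 1*1)/9)*(-49) + 1296 = (-5/9 - 5*(5/3 - 1)/9)*(-49) + 1296 = (-5/9 - 5/9*⅔)*(-49) + 1296 = (-5/9 - 10/27)*(-49) + 1296 = -25/27*(-49) + 1296 = 1225/27 + 1296 = 36217/27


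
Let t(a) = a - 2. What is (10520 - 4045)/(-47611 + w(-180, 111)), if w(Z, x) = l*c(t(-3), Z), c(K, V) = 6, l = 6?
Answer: -259/1903 ≈ -0.13610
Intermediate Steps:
t(a) = -2 + a
w(Z, x) = 36 (w(Z, x) = 6*6 = 36)
(10520 - 4045)/(-47611 + w(-180, 111)) = (10520 - 4045)/(-47611 + 36) = 6475/(-47575) = 6475*(-1/47575) = -259/1903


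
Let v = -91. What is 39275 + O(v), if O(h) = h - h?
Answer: 39275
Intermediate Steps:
O(h) = 0
39275 + O(v) = 39275 + 0 = 39275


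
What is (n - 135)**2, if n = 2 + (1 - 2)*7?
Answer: 19600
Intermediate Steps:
n = -5 (n = 2 - 1*7 = 2 - 7 = -5)
(n - 135)**2 = (-5 - 135)**2 = (-140)**2 = 19600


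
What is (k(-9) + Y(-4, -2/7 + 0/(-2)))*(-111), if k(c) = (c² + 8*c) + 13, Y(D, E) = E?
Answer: -16872/7 ≈ -2410.3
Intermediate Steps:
k(c) = 13 + c² + 8*c
(k(-9) + Y(-4, -2/7 + 0/(-2)))*(-111) = ((13 + (-9)² + 8*(-9)) + (-2/7 + 0/(-2)))*(-111) = ((13 + 81 - 72) + (-2*⅐ + 0*(-½)))*(-111) = (22 + (-2/7 + 0))*(-111) = (22 - 2/7)*(-111) = (152/7)*(-111) = -16872/7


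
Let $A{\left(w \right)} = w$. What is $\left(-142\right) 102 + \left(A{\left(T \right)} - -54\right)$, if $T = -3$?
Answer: $-14433$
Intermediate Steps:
$\left(-142\right) 102 + \left(A{\left(T \right)} - -54\right) = \left(-142\right) 102 - -51 = -14484 + \left(-3 + 54\right) = -14484 + 51 = -14433$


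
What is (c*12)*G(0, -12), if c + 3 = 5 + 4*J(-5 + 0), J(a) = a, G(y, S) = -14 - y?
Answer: 3024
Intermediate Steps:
c = -18 (c = -3 + (5 + 4*(-5 + 0)) = -3 + (5 + 4*(-5)) = -3 + (5 - 20) = -3 - 15 = -18)
(c*12)*G(0, -12) = (-18*12)*(-14 - 1*0) = -216*(-14 + 0) = -216*(-14) = 3024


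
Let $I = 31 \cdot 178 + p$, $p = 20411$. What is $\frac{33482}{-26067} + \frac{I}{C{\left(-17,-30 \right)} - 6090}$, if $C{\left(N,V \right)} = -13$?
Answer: $- \frac{880231889}{159086901} \approx -5.533$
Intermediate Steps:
$I = 25929$ ($I = 31 \cdot 178 + 20411 = 5518 + 20411 = 25929$)
$\frac{33482}{-26067} + \frac{I}{C{\left(-17,-30 \right)} - 6090} = \frac{33482}{-26067} + \frac{25929}{-13 - 6090} = 33482 \left(- \frac{1}{26067}\right) + \frac{25929}{-6103} = - \frac{33482}{26067} + 25929 \left(- \frac{1}{6103}\right) = - \frac{33482}{26067} - \frac{25929}{6103} = - \frac{880231889}{159086901}$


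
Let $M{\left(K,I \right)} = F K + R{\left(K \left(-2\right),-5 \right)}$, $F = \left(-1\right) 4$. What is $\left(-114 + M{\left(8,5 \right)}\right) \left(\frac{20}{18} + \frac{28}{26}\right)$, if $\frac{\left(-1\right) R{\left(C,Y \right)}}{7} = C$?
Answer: $- \frac{8704}{117} \approx -74.393$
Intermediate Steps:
$R{\left(C,Y \right)} = - 7 C$
$F = -4$
$M{\left(K,I \right)} = 10 K$ ($M{\left(K,I \right)} = - 4 K - 7 K \left(-2\right) = - 4 K - 7 \left(- 2 K\right) = - 4 K + 14 K = 10 K$)
$\left(-114 + M{\left(8,5 \right)}\right) \left(\frac{20}{18} + \frac{28}{26}\right) = \left(-114 + 10 \cdot 8\right) \left(\frac{20}{18} + \frac{28}{26}\right) = \left(-114 + 80\right) \left(20 \cdot \frac{1}{18} + 28 \cdot \frac{1}{26}\right) = - 34 \left(\frac{10}{9} + \frac{14}{13}\right) = \left(-34\right) \frac{256}{117} = - \frac{8704}{117}$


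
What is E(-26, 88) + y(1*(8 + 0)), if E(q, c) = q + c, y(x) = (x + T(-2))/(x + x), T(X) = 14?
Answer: 507/8 ≈ 63.375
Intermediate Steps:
y(x) = (14 + x)/(2*x) (y(x) = (x + 14)/(x + x) = (14 + x)/((2*x)) = (14 + x)*(1/(2*x)) = (14 + x)/(2*x))
E(q, c) = c + q
E(-26, 88) + y(1*(8 + 0)) = (88 - 26) + (14 + 1*(8 + 0))/(2*((1*(8 + 0)))) = 62 + (14 + 1*8)/(2*((1*8))) = 62 + (½)*(14 + 8)/8 = 62 + (½)*(⅛)*22 = 62 + 11/8 = 507/8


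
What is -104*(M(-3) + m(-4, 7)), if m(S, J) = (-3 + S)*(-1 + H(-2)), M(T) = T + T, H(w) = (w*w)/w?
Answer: -1560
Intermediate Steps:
H(w) = w (H(w) = w²/w = w)
M(T) = 2*T
m(S, J) = 9 - 3*S (m(S, J) = (-3 + S)*(-1 - 2) = (-3 + S)*(-3) = 9 - 3*S)
-104*(M(-3) + m(-4, 7)) = -104*(2*(-3) + (9 - 3*(-4))) = -104*(-6 + (9 + 12)) = -104*(-6 + 21) = -104*15 = -1560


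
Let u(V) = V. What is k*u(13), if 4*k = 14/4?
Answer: 91/8 ≈ 11.375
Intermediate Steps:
k = 7/8 (k = (14/4)/4 = (14*(1/4))/4 = (1/4)*(7/2) = 7/8 ≈ 0.87500)
k*u(13) = (7/8)*13 = 91/8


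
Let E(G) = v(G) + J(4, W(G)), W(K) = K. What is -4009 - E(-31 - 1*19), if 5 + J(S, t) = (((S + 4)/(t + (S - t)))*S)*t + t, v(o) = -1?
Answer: -3553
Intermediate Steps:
J(S, t) = -5 + t + t*(4 + S) (J(S, t) = -5 + ((((S + 4)/(t + (S - t)))*S)*t + t) = -5 + ((((4 + S)/S)*S)*t + t) = -5 + ((4 + S)*t + t) = -5 + (t*(4 + S) + t) = -5 + (t + t*(4 + S)) = -5 + t + t*(4 + S))
E(G) = -6 + 9*G (E(G) = -1 + (-5 + 5*G + 4*G) = -1 + (-5 + 9*G) = -6 + 9*G)
-4009 - E(-31 - 1*19) = -4009 - (-6 + 9*(-31 - 1*19)) = -4009 - (-6 + 9*(-31 - 19)) = -4009 - (-6 + 9*(-50)) = -4009 - (-6 - 450) = -4009 - 1*(-456) = -4009 + 456 = -3553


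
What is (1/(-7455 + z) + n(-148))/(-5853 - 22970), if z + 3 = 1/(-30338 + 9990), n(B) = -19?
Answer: 2883372663/4374045461855 ≈ 0.00065920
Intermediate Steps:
z = -61045/20348 (z = -3 + 1/(-30338 + 9990) = -3 + 1/(-20348) = -3 - 1/20348 = -61045/20348 ≈ -3.0000)
(1/(-7455 + z) + n(-148))/(-5853 - 22970) = (1/(-7455 - 61045/20348) - 19)/(-5853 - 22970) = (1/(-151755385/20348) - 19)/(-28823) = (-20348/151755385 - 19)*(-1/28823) = -2883372663/151755385*(-1/28823) = 2883372663/4374045461855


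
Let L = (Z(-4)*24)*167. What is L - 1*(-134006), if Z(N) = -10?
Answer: 93926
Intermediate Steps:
L = -40080 (L = -10*24*167 = -240*167 = -40080)
L - 1*(-134006) = -40080 - 1*(-134006) = -40080 + 134006 = 93926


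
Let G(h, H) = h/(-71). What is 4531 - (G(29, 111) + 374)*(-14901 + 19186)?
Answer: -113337924/71 ≈ -1.5963e+6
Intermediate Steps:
G(h, H) = -h/71 (G(h, H) = h*(-1/71) = -h/71)
4531 - (G(29, 111) + 374)*(-14901 + 19186) = 4531 - (-1/71*29 + 374)*(-14901 + 19186) = 4531 - (-29/71 + 374)*4285 = 4531 - 26525*4285/71 = 4531 - 1*113659625/71 = 4531 - 113659625/71 = -113337924/71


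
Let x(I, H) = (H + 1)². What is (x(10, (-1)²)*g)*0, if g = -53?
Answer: 0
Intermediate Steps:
x(I, H) = (1 + H)²
(x(10, (-1)²)*g)*0 = ((1 + (-1)²)²*(-53))*0 = ((1 + 1)²*(-53))*0 = (2²*(-53))*0 = (4*(-53))*0 = -212*0 = 0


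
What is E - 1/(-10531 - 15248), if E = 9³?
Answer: 18792892/25779 ≈ 729.00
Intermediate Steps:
E = 729
E - 1/(-10531 - 15248) = 729 - 1/(-10531 - 15248) = 729 - 1/(-25779) = 729 - 1*(-1/25779) = 729 + 1/25779 = 18792892/25779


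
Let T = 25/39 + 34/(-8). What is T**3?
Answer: -178453547/3796416 ≈ -47.006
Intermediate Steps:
T = -563/156 (T = 25*(1/39) + 34*(-1/8) = 25/39 - 17/4 = -563/156 ≈ -3.6090)
T**3 = (-563/156)**3 = -178453547/3796416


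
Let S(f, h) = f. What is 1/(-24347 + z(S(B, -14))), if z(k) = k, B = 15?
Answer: -1/24332 ≈ -4.1098e-5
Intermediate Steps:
1/(-24347 + z(S(B, -14))) = 1/(-24347 + 15) = 1/(-24332) = -1/24332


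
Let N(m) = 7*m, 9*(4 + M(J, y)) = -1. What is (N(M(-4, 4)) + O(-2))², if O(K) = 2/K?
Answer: 71824/81 ≈ 886.72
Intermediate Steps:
M(J, y) = -37/9 (M(J, y) = -4 + (⅑)*(-1) = -4 - ⅑ = -37/9)
(N(M(-4, 4)) + O(-2))² = (7*(-37/9) + 2/(-2))² = (-259/9 + 2*(-½))² = (-259/9 - 1)² = (-268/9)² = 71824/81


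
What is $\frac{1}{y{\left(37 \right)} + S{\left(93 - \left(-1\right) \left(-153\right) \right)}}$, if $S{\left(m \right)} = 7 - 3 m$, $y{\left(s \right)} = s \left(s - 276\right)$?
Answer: $- \frac{1}{8656} \approx -0.00011553$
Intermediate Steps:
$y{\left(s \right)} = s \left(-276 + s\right)$
$\frac{1}{y{\left(37 \right)} + S{\left(93 - \left(-1\right) \left(-153\right) \right)}} = \frac{1}{37 \left(-276 + 37\right) - \left(-7 + 3 \left(93 - \left(-1\right) \left(-153\right)\right)\right)} = \frac{1}{37 \left(-239\right) - \left(-7 + 3 \left(93 - 153\right)\right)} = \frac{1}{-8843 - \left(-7 + 3 \left(93 - 153\right)\right)} = \frac{1}{-8843 + \left(7 - -180\right)} = \frac{1}{-8843 + \left(7 + 180\right)} = \frac{1}{-8843 + 187} = \frac{1}{-8656} = - \frac{1}{8656}$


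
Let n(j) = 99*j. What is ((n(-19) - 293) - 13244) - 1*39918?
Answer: -55336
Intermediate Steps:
((n(-19) - 293) - 13244) - 1*39918 = ((99*(-19) - 293) - 13244) - 1*39918 = ((-1881 - 293) - 13244) - 39918 = (-2174 - 13244) - 39918 = -15418 - 39918 = -55336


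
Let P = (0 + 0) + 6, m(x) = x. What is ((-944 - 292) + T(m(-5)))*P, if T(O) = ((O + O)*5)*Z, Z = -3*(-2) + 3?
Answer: -10116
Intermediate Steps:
Z = 9 (Z = 6 + 3 = 9)
T(O) = 90*O (T(O) = ((O + O)*5)*9 = ((2*O)*5)*9 = (10*O)*9 = 90*O)
P = 6 (P = 0 + 6 = 6)
((-944 - 292) + T(m(-5)))*P = ((-944 - 292) + 90*(-5))*6 = (-1236 - 450)*6 = -1686*6 = -10116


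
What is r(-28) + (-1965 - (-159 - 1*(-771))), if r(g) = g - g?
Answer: -2577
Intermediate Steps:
r(g) = 0
r(-28) + (-1965 - (-159 - 1*(-771))) = 0 + (-1965 - (-159 - 1*(-771))) = 0 + (-1965 - (-159 + 771)) = 0 + (-1965 - 1*612) = 0 + (-1965 - 612) = 0 - 2577 = -2577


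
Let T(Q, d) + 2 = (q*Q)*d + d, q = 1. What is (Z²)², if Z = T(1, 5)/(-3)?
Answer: 4096/81 ≈ 50.568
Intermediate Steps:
T(Q, d) = -2 + d + Q*d (T(Q, d) = -2 + ((1*Q)*d + d) = -2 + (Q*d + d) = -2 + (d + Q*d) = -2 + d + Q*d)
Z = -8/3 (Z = (-2 + 5 + 1*5)/(-3) = (-2 + 5 + 5)*(-⅓) = 8*(-⅓) = -8/3 ≈ -2.6667)
(Z²)² = ((-8/3)²)² = (64/9)² = 4096/81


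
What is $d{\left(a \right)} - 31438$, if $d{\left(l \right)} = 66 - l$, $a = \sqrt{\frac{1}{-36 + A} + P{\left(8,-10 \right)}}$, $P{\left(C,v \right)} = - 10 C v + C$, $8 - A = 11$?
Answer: $-31372 - \frac{\sqrt{1228929}}{39} \approx -31400.0$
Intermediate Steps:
$A = -3$ ($A = 8 - 11 = -3$)
$P{\left(C,v \right)} = C - 10 C v$ ($P{\left(C,v \right)} = - 10 C v + C = C - 10 C v$)
$a = \frac{\sqrt{1228929}}{39}$ ($a = \sqrt{\frac{1}{-36 - 3} + 8 \left(1 - -100\right)} = \sqrt{\frac{1}{-39} + 8 \left(1 + 100\right)} = \sqrt{- \frac{1}{39} + 8 \cdot 101} = \sqrt{- \frac{1}{39} + 808} = \sqrt{\frac{31511}{39}} = \frac{\sqrt{1228929}}{39} \approx 28.425$)
$d{\left(a \right)} - 31438 = \left(66 - \frac{\sqrt{1228929}}{39}\right) - 31438 = -31372 - \frac{\sqrt{1228929}}{39}$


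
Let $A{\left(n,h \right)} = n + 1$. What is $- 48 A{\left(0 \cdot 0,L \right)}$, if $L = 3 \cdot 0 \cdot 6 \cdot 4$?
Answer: $-48$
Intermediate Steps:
$L = 0$ ($L = 0 \cdot 6 \cdot 4 = 0 \cdot 4 = 0$)
$A{\left(n,h \right)} = 1 + n$
$- 48 A{\left(0 \cdot 0,L \right)} = - 48 \left(1 + 0 \cdot 0\right) = - 48 \left(1 + 0\right) = \left(-48\right) 1 = -48$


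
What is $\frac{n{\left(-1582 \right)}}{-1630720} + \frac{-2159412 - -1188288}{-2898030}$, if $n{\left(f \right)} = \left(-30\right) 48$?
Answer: $\frac{1653963013}{4922786960} \approx 0.33598$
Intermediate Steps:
$n{\left(f \right)} = -1440$
$\frac{n{\left(-1582 \right)}}{-1630720} + \frac{-2159412 - -1188288}{-2898030} = - \frac{1440}{-1630720} + \frac{-2159412 - -1188288}{-2898030} = \left(-1440\right) \left(- \frac{1}{1630720}\right) + \left(-2159412 + 1188288\right) \left(- \frac{1}{2898030}\right) = \frac{9}{10192} - - \frac{161854}{483005} = \frac{9}{10192} + \frac{161854}{483005} = \frac{1653963013}{4922786960}$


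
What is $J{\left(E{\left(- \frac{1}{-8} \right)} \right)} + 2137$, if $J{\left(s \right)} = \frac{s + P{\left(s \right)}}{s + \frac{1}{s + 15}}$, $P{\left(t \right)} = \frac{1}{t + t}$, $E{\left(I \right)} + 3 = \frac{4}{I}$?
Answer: $\frac{79176547}{37033} \approx 2138.0$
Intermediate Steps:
$E{\left(I \right)} = -3 + \frac{4}{I}$
$P{\left(t \right)} = \frac{1}{2 t}$
$J{\left(s \right)} = \frac{s + \frac{1}{2 s}}{s + \frac{1}{15 + s}}$ ($J{\left(s \right)} = \frac{s + \frac{1}{2 s}}{s + \frac{1}{s + 15}} = \frac{s + \frac{1}{2 s}}{s + \frac{1}{15 + s}}$)
$J{\left(E{\left(- \frac{1}{-8} \right)} \right)} + 2137 = \frac{15 + \left(-3 + \frac{4}{\left(-1\right) \frac{1}{-8}}\right) \left(1 + 2 \left(-3 + \frac{4}{\left(-1\right) \frac{1}{-8}}\right)^{2} + 30 \left(-3 + \frac{4}{\left(-1\right) \frac{1}{-8}}\right)\right)}{2 \left(-3 + \frac{4}{\left(-1\right) \frac{1}{-8}}\right) \left(1 + \left(-3 + \frac{4}{\left(-1\right) \frac{1}{-8}}\right)^{2} + 15 \left(-3 + \frac{4}{\left(-1\right) \frac{1}{-8}}\right)\right)} + 2137 = \frac{15 + \left(-3 + \frac{4}{\left(-1\right) \left(- \frac{1}{8}\right)}\right) \left(1 + 2 \left(-3 + \frac{4}{\left(-1\right) \left(- \frac{1}{8}\right)}\right)^{2} + 30 \left(-3 + \frac{4}{\left(-1\right) \left(- \frac{1}{8}\right)}\right)\right)}{2 \left(-3 + \frac{4}{\left(-1\right) \left(- \frac{1}{8}\right)}\right) \left(1 + \left(-3 + \frac{4}{\left(-1\right) \left(- \frac{1}{8}\right)}\right)^{2} + 15 \left(-3 + \frac{4}{\left(-1\right) \left(- \frac{1}{8}\right)}\right)\right)} + 2137 = \frac{15 + \left(-3 + 4 \frac{1}{\frac{1}{8}}\right) \left(1 + 2 \left(-3 + 4 \frac{1}{\frac{1}{8}}\right)^{2} + 30 \left(-3 + 4 \frac{1}{\frac{1}{8}}\right)\right)}{2 \left(-3 + 4 \frac{1}{\frac{1}{8}}\right) \left(1 + \left(-3 + 4 \frac{1}{\frac{1}{8}}\right)^{2} + 15 \left(-3 + 4 \frac{1}{\frac{1}{8}}\right)\right)} + 2137 = \frac{15 + \left(-3 + 4 \cdot 8\right) \left(1 + 2 \left(-3 + 4 \cdot 8\right)^{2} + 30 \left(-3 + 4 \cdot 8\right)\right)}{2 \left(-3 + 4 \cdot 8\right) \left(1 + \left(-3 + 4 \cdot 8\right)^{2} + 15 \left(-3 + 4 \cdot 8\right)\right)} + 2137 = \frac{15 + \left(-3 + 32\right) \left(1 + 2 \left(-3 + 32\right)^{2} + 30 \left(-3 + 32\right)\right)}{2 \left(-3 + 32\right) \left(1 + \left(-3 + 32\right)^{2} + 15 \left(-3 + 32\right)\right)} + 2137 = \frac{15 + 29 \left(1 + 2 \cdot 29^{2} + 30 \cdot 29\right)}{2 \cdot 29 \left(1 + 29^{2} + 15 \cdot 29\right)} + 2137 = \frac{1}{2} \cdot \frac{1}{29} \frac{1}{1 + 841 + 435} \left(15 + 29 \left(1 + 2 \cdot 841 + 870\right)\right) + 2137 = \frac{1}{2} \cdot \frac{1}{29} \cdot \frac{1}{1277} \left(15 + 29 \left(1 + 1682 + 870\right)\right) + 2137 = \frac{1}{2} \cdot \frac{1}{29} \cdot \frac{1}{1277} \left(15 + 29 \cdot 2553\right) + 2137 = \frac{1}{2} \cdot \frac{1}{29} \cdot \frac{1}{1277} \left(15 + 74037\right) + 2137 = \frac{1}{2} \cdot \frac{1}{29} \cdot \frac{1}{1277} \cdot 74052 + 2137 = \frac{37026}{37033} + 2137 = \frac{79176547}{37033}$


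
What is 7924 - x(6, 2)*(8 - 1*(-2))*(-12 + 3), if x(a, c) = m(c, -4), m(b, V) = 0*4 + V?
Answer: 7564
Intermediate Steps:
m(b, V) = V (m(b, V) = 0 + V = V)
x(a, c) = -4
7924 - x(6, 2)*(8 - 1*(-2))*(-12 + 3) = 7924 - (-4*(8 - 1*(-2)))*(-12 + 3) = 7924 - (-4*(8 + 2))*(-9) = 7924 - (-4*10)*(-9) = 7924 - (-40)*(-9) = 7924 - 1*360 = 7924 - 360 = 7564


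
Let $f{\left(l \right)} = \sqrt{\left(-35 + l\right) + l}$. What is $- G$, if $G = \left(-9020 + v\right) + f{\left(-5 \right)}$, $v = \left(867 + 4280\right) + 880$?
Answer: $2993 - 3 i \sqrt{5} \approx 2993.0 - 6.7082 i$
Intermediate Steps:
$f{\left(l \right)} = \sqrt{-35 + 2 l}$
$v = 6027$ ($v = 5147 + 880 = 6027$)
$G = -2993 + 3 i \sqrt{5}$ ($G = \left(-9020 + 6027\right) + \sqrt{-35 + 2 \left(-5\right)} = -2993 + \sqrt{-35 - 10} = -2993 + \sqrt{-45} = -2993 + 3 i \sqrt{5} \approx -2993.0 + 6.7082 i$)
$- G = - (-2993 + 3 i \sqrt{5}) = 2993 - 3 i \sqrt{5}$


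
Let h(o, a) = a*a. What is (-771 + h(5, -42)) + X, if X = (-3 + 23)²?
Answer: 1393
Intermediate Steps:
h(o, a) = a²
X = 400 (X = 20² = 400)
(-771 + h(5, -42)) + X = (-771 + (-42)²) + 400 = (-771 + 1764) + 400 = 993 + 400 = 1393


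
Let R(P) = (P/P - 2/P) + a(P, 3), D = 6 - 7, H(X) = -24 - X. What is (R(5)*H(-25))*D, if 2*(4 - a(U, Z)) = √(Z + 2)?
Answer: -23/5 + √5/2 ≈ -3.4820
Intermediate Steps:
a(U, Z) = 4 - √(2 + Z)/2 (a(U, Z) = 4 - √(Z + 2)/2 = 4 - √(2 + Z)/2)
D = -1
R(P) = 5 - 2/P - √5/2 (R(P) = (P/P - 2/P) + (4 - √(2 + 3)/2) = (1 - 2/P) + (4 - √5/2) = 5 - 2/P - √5/2)
(R(5)*H(-25))*D = ((5 - 2/5 - √5/2)*(-24 - 1*(-25)))*(-1) = ((5 - 2*⅕ - √5/2)*(-24 + 25))*(-1) = ((5 - ⅖ - √5/2)*1)*(-1) = ((23/5 - √5/2)*1)*(-1) = (23/5 - √5/2)*(-1) = -23/5 + √5/2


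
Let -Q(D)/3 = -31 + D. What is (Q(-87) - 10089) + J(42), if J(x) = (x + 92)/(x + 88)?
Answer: -632708/65 ≈ -9734.0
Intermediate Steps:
J(x) = (92 + x)/(88 + x)
Q(D) = 93 - 3*D (Q(D) = -3*(-31 + D) = 93 - 3*D)
(Q(-87) - 10089) + J(42) = ((93 - 3*(-87)) - 10089) + (92 + 42)/(88 + 42) = ((93 + 261) - 10089) + 134/130 = (354 - 10089) + (1/130)*134 = -9735 + 67/65 = -632708/65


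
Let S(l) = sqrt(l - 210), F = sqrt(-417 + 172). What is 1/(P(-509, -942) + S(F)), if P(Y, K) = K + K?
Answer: 1/(-1884 + sqrt(7)*sqrt(-30 + I*sqrt(5))) ≈ -0.00053091 - 4.088e-6*I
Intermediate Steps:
F = 7*I*sqrt(5) (F = sqrt(-245) = 7*I*sqrt(5) ≈ 15.652*I)
S(l) = sqrt(-210 + l)
P(Y, K) = 2*K
1/(P(-509, -942) + S(F)) = 1/(2*(-942) + sqrt(-210 + 7*I*sqrt(5))) = 1/(-1884 + sqrt(-210 + 7*I*sqrt(5)))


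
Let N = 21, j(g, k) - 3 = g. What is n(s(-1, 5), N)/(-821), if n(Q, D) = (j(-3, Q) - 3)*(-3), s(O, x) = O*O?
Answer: -9/821 ≈ -0.010962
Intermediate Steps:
j(g, k) = 3 + g
s(O, x) = O**2
n(Q, D) = 9 (n(Q, D) = ((3 - 3) - 3)*(-3) = (0 - 3)*(-3) = -3*(-3) = 9)
n(s(-1, 5), N)/(-821) = 9/(-821) = 9*(-1/821) = -9/821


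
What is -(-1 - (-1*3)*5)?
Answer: -14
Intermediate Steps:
-(-1 - (-1*3)*5) = -(-1 - (-3)*5) = -(-1 - 1*(-15)) = -(-1 + 15) = -1*14 = -14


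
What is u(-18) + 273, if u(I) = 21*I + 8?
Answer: -97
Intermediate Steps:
u(I) = 8 + 21*I
u(-18) + 273 = (8 + 21*(-18)) + 273 = (8 - 378) + 273 = -370 + 273 = -97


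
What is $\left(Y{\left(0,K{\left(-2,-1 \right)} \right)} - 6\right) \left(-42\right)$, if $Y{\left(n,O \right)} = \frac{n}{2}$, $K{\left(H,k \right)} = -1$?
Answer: $252$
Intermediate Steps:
$Y{\left(n,O \right)} = \frac{n}{2}$ ($Y{\left(n,O \right)} = n \frac{1}{2} = \frac{n}{2}$)
$\left(Y{\left(0,K{\left(-2,-1 \right)} \right)} - 6\right) \left(-42\right) = \left(\frac{1}{2} \cdot 0 - 6\right) \left(-42\right) = \left(0 - 6\right) \left(-42\right) = \left(-6\right) \left(-42\right) = 252$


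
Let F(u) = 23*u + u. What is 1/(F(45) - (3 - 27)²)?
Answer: 1/504 ≈ 0.0019841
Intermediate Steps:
F(u) = 24*u
1/(F(45) - (3 - 27)²) = 1/(24*45 - (3 - 27)²) = 1/(1080 - 1*(-24)²) = 1/(1080 - 1*576) = 1/(1080 - 576) = 1/504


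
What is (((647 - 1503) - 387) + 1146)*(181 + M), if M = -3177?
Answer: 290612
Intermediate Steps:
(((647 - 1503) - 387) + 1146)*(181 + M) = (((647 - 1503) - 387) + 1146)*(181 - 3177) = ((-856 - 387) + 1146)*(-2996) = (-1243 + 1146)*(-2996) = -97*(-2996) = 290612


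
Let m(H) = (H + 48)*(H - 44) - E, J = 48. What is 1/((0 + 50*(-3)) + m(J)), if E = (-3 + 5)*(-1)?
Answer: 1/236 ≈ 0.0042373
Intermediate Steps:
E = -2 (E = 2*(-1) = -2)
m(H) = 2 + (-44 + H)*(48 + H) (m(H) = (H + 48)*(H - 44) - 1*(-2) = (48 + H)*(-44 + H) + 2 = (-44 + H)*(48 + H) + 2 = 2 + (-44 + H)*(48 + H))
1/((0 + 50*(-3)) + m(J)) = 1/((0 + 50*(-3)) + (-2110 + 48**2 + 4*48)) = 1/((0 - 150) + (-2110 + 2304 + 192)) = 1/(-150 + 386) = 1/236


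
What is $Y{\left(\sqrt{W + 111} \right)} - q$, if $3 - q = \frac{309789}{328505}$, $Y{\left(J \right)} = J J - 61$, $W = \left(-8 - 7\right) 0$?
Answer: $\frac{15749524}{328505} \approx 47.943$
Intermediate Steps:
$W = 0$ ($W = \left(-15\right) 0 = 0$)
$Y{\left(J \right)} = -61 + J^{2}$ ($Y{\left(J \right)} = J^{2} - 61 = -61 + J^{2}$)
$q = \frac{675726}{328505}$ ($q = 3 - \frac{309789}{328505} = \frac{675726}{328505} \approx 2.057$)
$Y{\left(\sqrt{W + 111} \right)} - q = \left(-61 + \left(\sqrt{0 + 111}\right)^{2}\right) - \frac{675726}{328505} = \left(-61 + \left(\sqrt{111}\right)^{2}\right) - \frac{675726}{328505} = \left(-61 + 111\right) - \frac{675726}{328505} = 50 - \frac{675726}{328505} = \frac{15749524}{328505}$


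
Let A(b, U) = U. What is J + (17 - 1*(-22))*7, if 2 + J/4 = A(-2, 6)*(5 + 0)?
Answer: 385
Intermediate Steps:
J = 112 (J = -8 + 4*(6*(5 + 0)) = -8 + 4*(6*5) = -8 + 4*30 = -8 + 120 = 112)
J + (17 - 1*(-22))*7 = 112 + (17 - 1*(-22))*7 = 112 + (17 + 22)*7 = 112 + 39*7 = 112 + 273 = 385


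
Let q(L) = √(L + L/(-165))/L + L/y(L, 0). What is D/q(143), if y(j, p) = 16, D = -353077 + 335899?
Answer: -927360514080/482452171 + 96746496*√7995/482452171 ≈ -1904.3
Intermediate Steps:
D = -17178
q(L) = L/16 + 2*√6765/(165*√L) (q(L) = √(L + L/(-165))/L + L/16 = √(L + L*(-1/165))/L + L*(1/16) = √(L - L/165)/L + L/16 = √(164*L/165)/L + L/16 = (2*√6765*√L/165)/L + L/16 = 2*√6765/(165*√L) + L/16 = L/16 + 2*√6765/(165*√L))
D/q(143) = -17178/((1/16)*143 + 2*√6765/(165*√143)) = -17178/(143/16 + 2*√6765*(√143/143)/165) = -17178/(143/16 + 2*√7995/2145)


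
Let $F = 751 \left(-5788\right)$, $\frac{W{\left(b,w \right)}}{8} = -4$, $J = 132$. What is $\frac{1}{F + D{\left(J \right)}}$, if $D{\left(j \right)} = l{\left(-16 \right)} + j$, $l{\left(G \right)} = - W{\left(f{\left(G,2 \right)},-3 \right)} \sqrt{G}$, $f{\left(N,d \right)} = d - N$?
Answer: $- \frac{135833}{590419324960} - \frac{i}{147604831240} \approx -2.3006 \cdot 10^{-7} - 6.7748 \cdot 10^{-12} i$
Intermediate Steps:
$W{\left(b,w \right)} = -32$ ($W{\left(b,w \right)} = 8 \left(-4\right) = -32$)
$F = -4346788$
$l{\left(G \right)} = 32 \sqrt{G}$ ($l{\left(G \right)} = \left(-1\right) \left(-32\right) \sqrt{G} = 32 \sqrt{G}$)
$D{\left(j \right)} = j + 128 i$ ($D{\left(j \right)} = 32 \sqrt{-16} + j = 32 \cdot 4 i + j = 128 i + j = j + 128 i$)
$\frac{1}{F + D{\left(J \right)}} = \frac{1}{-4346788 + \left(132 + 128 i\right)} = \frac{1}{-4346656 + 128 i} = \frac{-4346656 - 128 i}{18893418398720}$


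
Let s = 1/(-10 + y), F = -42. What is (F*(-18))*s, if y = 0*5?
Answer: -378/5 ≈ -75.600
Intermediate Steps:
y = 0
s = -⅒ (s = 1/(-10 + 0) = 1/(-10) = -⅒ ≈ -0.10000)
(F*(-18))*s = -42*(-18)*(-⅒) = 756*(-⅒) = -378/5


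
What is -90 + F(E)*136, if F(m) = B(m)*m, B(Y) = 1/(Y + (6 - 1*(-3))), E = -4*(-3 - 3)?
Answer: 98/11 ≈ 8.9091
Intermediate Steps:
E = 24 (E = -4*(-6) = 24)
B(Y) = 1/(9 + Y) (B(Y) = 1/(Y + (6 + 3)) = 1/(Y + 9) = 1/(9 + Y))
F(m) = m/(9 + m)
-90 + F(E)*136 = -90 + (24/(9 + 24))*136 = -90 + (24/33)*136 = -90 + (24*(1/33))*136 = -90 + (8/11)*136 = -90 + 1088/11 = 98/11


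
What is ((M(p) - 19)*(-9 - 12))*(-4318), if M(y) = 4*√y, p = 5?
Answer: -1722882 + 362712*√5 ≈ -9.1183e+5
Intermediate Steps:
((M(p) - 19)*(-9 - 12))*(-4318) = ((4*√5 - 19)*(-9 - 12))*(-4318) = ((-19 + 4*√5)*(-21))*(-4318) = (399 - 84*√5)*(-4318) = -1722882 + 362712*√5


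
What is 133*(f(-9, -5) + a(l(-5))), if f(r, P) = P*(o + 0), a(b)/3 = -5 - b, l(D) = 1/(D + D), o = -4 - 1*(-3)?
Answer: -12901/10 ≈ -1290.1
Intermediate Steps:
o = -1 (o = -4 + 3 = -1)
l(D) = 1/(2*D)
a(b) = -15 - 3*b (a(b) = 3*(-5 - b) = -15 - 3*b)
f(r, P) = -P (f(r, P) = P*(-1 + 0) = P*(-1) = -P)
133*(f(-9, -5) + a(l(-5))) = 133*(-1*(-5) + (-15 - 3/(2*(-5)))) = 133*(5 + (-15 - 3*(-1)/(2*5))) = 133*(5 + (-15 - 3*(-1/10))) = 133*(5 + (-15 + 3/10)) = 133*(5 - 147/10) = 133*(-97/10) = -12901/10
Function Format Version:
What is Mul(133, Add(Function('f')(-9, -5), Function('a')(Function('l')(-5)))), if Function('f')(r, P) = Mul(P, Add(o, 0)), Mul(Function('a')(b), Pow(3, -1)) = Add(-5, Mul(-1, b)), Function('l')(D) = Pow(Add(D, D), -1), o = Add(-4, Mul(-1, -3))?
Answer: Rational(-12901, 10) ≈ -1290.1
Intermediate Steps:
o = -1 (o = Add(-4, 3) = -1)
Function('l')(D) = Mul(Rational(1, 2), Pow(D, -1)) (Function('l')(D) = Pow(Mul(2, D), -1) = Mul(Rational(1, 2), Pow(D, -1)))
Function('a')(b) = Add(-15, Mul(-3, b)) (Function('a')(b) = Mul(3, Add(-5, Mul(-1, b))) = Add(-15, Mul(-3, b)))
Function('f')(r, P) = Mul(-1, P) (Function('f')(r, P) = Mul(P, Add(-1, 0)) = Mul(P, -1) = Mul(-1, P))
Mul(133, Add(Function('f')(-9, -5), Function('a')(Function('l')(-5)))) = Mul(133, Add(Mul(-1, -5), Add(-15, Mul(-3, Mul(Rational(1, 2), Pow(-5, -1)))))) = Mul(133, Add(5, Add(-15, Mul(-3, Mul(Rational(1, 2), Rational(-1, 5)))))) = Mul(133, Add(5, Add(-15, Mul(-3, Rational(-1, 10))))) = Mul(133, Add(5, Add(-15, Rational(3, 10)))) = Mul(133, Add(5, Rational(-147, 10))) = Mul(133, Rational(-97, 10)) = Rational(-12901, 10)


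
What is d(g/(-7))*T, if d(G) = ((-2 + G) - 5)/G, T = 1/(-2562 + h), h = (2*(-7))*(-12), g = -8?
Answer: 41/19152 ≈ 0.0021408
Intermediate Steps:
h = 168 (h = -14*(-12) = 168)
T = -1/2394 (T = 1/(-2562 + 168) = 1/(-2394) = -1/2394 ≈ -0.00041771)
d(G) = (-7 + G)/G
d(g/(-7))*T = ((-7 - 8/(-7))/((-8/(-7))))*(-1/2394) = ((-7 - 8*(-1/7))/((-8*(-1/7))))*(-1/2394) = ((-7 + 8/7)/(8/7))*(-1/2394) = ((7/8)*(-41/7))*(-1/2394) = -41/8*(-1/2394) = 41/19152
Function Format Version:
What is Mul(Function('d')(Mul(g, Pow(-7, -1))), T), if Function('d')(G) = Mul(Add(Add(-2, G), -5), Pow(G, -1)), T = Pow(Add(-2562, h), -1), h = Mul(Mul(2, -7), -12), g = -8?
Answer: Rational(41, 19152) ≈ 0.0021408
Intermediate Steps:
h = 168 (h = Mul(-14, -12) = 168)
T = Rational(-1, 2394) (T = Pow(Add(-2562, 168), -1) = Pow(-2394, -1) = Rational(-1, 2394) ≈ -0.00041771)
Function('d')(G) = Mul(Pow(G, -1), Add(-7, G)) (Function('d')(G) = Mul(Add(-7, G), Pow(G, -1)) = Mul(Pow(G, -1), Add(-7, G)))
Mul(Function('d')(Mul(g, Pow(-7, -1))), T) = Mul(Mul(Pow(Mul(-8, Pow(-7, -1)), -1), Add(-7, Mul(-8, Pow(-7, -1)))), Rational(-1, 2394)) = Mul(Mul(Pow(Mul(-8, Rational(-1, 7)), -1), Add(-7, Mul(-8, Rational(-1, 7)))), Rational(-1, 2394)) = Mul(Mul(Pow(Rational(8, 7), -1), Add(-7, Rational(8, 7))), Rational(-1, 2394)) = Mul(Mul(Rational(7, 8), Rational(-41, 7)), Rational(-1, 2394)) = Mul(Rational(-41, 8), Rational(-1, 2394)) = Rational(41, 19152)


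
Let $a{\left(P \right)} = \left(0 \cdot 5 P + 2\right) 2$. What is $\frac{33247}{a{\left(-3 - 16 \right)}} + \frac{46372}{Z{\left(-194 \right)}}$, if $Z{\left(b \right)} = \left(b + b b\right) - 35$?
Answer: $\frac{1243856017}{149628} \approx 8313.0$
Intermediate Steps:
$a{\left(P \right)} = 4$ ($a{\left(P \right)} = \left(0 P + 2\right) 2 = \left(0 + 2\right) 2 = 2 \cdot 2 = 4$)
$Z{\left(b \right)} = -35 + b + b^{2}$ ($Z{\left(b \right)} = \left(b + b^{2}\right) - 35 = -35 + b + b^{2}$)
$\frac{33247}{a{\left(-3 - 16 \right)}} + \frac{46372}{Z{\left(-194 \right)}} = \frac{33247}{4} + \frac{46372}{-35 - 194 + \left(-194\right)^{2}} = 33247 \cdot \frac{1}{4} + \frac{46372}{-35 - 194 + 37636} = \frac{33247}{4} + \frac{46372}{37407} = \frac{1243856017}{149628}$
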